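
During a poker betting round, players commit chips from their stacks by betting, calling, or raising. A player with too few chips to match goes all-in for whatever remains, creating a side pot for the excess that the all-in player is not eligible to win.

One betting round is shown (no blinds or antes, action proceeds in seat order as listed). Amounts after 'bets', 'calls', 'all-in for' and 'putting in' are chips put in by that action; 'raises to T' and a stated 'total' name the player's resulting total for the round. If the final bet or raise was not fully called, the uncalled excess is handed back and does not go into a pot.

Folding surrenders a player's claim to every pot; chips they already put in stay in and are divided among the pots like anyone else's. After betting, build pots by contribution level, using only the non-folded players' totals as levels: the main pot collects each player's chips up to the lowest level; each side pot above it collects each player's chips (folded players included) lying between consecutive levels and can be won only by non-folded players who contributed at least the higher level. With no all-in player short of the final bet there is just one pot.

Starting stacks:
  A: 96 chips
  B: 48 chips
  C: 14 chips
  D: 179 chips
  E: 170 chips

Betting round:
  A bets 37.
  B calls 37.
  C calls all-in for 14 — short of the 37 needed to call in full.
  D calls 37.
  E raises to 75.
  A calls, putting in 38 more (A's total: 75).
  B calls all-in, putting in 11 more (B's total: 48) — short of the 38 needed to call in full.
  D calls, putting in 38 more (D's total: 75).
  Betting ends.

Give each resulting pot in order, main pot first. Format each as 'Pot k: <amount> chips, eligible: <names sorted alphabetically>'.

Pot 1: 70 chips, eligible: A, B, C, D, E
Pot 2: 136 chips, eligible: A, B, D, E
Pot 3: 81 chips, eligible: A, D, E

Derivation:
Contributions: A=75, B=48, C=14, D=75, E=75
Pot levels (distinct totals of non-folded players): 14, 48, 75
Layer 1-14: 14 each from A, B, C, D, E = 14*5 = 70 chips; eligible A, B, C, D, E
Layer 15-48: 34 each from A, B, D, E = 34*4 = 136 chips; eligible A, B, D, E
Layer 49-75: 27 each from A, D, E = 27*3 = 81 chips; eligible A, D, E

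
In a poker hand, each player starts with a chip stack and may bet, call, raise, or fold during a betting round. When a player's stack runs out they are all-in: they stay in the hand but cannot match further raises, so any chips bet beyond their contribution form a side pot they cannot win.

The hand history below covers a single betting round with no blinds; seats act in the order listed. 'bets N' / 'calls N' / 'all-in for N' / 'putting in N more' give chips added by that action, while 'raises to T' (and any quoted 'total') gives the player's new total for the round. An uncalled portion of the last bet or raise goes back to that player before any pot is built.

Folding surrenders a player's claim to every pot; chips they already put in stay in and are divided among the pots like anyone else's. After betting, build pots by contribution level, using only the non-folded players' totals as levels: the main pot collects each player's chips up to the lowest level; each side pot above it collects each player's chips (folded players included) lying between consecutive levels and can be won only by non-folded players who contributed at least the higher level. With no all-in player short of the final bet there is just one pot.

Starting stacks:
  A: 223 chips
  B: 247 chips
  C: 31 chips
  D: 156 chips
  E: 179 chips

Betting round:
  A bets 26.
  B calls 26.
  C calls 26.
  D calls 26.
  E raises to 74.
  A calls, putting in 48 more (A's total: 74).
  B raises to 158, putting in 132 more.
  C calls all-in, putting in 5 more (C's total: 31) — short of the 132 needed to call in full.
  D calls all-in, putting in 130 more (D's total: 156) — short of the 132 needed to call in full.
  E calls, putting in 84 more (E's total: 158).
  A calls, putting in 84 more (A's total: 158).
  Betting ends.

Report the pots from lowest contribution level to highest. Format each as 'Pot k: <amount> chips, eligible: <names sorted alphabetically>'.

Pot 1: 155 chips, eligible: A, B, C, D, E
Pot 2: 500 chips, eligible: A, B, D, E
Pot 3: 6 chips, eligible: A, B, E

Derivation:
Contributions: A=158, B=158, C=31, D=156, E=158
Pot levels (distinct totals of non-folded players): 31, 156, 158
Layer 1-31: 31 each from A, B, C, D, E = 31*5 = 155 chips; eligible A, B, C, D, E
Layer 32-156: 125 each from A, B, D, E = 125*4 = 500 chips; eligible A, B, D, E
Layer 157-158: 2 each from A, B, E = 2*3 = 6 chips; eligible A, B, E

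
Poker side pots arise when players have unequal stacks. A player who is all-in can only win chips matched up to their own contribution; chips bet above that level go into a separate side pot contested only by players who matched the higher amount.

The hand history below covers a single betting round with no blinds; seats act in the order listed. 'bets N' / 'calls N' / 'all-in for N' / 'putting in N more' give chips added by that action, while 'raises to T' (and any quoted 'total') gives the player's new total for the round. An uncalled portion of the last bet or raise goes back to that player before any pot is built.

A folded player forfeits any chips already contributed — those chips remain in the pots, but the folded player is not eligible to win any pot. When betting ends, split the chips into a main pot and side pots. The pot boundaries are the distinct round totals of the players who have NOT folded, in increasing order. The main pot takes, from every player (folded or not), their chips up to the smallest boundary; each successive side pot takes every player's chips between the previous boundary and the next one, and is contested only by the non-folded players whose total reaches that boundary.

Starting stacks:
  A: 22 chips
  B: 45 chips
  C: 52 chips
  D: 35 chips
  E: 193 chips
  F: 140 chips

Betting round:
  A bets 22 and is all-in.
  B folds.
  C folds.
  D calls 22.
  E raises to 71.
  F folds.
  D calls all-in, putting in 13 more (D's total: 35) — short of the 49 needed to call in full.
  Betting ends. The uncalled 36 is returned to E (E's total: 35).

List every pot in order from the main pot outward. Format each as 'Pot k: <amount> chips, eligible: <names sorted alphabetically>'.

Pot 1: 66 chips, eligible: A, D, E
Pot 2: 26 chips, eligible: D, E

Derivation:
Contributions (after 36 returned to E): A=22, D=35, E=35
Folded: B, C, F
Pot levels (distinct totals of non-folded players): 22, 35
Layer 1-22: 22 each from A, D, E = 22*3 = 66 chips; eligible A, D, E
Layer 23-35: 13 each from D, E = 13*2 = 26 chips; eligible D, E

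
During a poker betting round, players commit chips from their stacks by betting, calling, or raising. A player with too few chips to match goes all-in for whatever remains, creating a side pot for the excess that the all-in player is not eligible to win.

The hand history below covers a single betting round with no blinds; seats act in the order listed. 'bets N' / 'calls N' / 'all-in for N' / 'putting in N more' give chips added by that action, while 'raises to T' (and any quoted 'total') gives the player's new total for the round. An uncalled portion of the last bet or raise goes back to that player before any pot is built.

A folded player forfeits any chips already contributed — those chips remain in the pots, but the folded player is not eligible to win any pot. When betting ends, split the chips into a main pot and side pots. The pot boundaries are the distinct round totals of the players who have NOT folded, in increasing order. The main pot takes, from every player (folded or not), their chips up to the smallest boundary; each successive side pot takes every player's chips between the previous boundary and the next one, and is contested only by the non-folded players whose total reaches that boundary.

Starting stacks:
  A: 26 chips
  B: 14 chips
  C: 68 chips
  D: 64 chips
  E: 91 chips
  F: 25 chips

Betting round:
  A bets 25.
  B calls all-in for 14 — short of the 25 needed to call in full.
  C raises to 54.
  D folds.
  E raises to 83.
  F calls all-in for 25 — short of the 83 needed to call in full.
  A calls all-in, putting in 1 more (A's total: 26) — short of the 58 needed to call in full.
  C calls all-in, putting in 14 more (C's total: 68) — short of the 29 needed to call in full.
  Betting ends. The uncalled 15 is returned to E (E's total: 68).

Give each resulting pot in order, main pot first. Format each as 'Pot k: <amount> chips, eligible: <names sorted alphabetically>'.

Contributions (after 15 returned to E): A=26, B=14, C=68, E=68, F=25
Folded: D
Pot levels (distinct totals of non-folded players): 14, 25, 26, 68
Layer 1-14: 14 each from A, B, C, E, F = 14*5 = 70 chips; eligible A, B, C, E, F
Layer 15-25: 11 each from A, C, E, F = 11*4 = 44 chips; eligible A, C, E, F
Layer 26-26: 1 each from A, C, E = 1*3 = 3 chips; eligible A, C, E
Layer 27-68: 42 each from C, E = 42*2 = 84 chips; eligible C, E

Pot 1: 70 chips, eligible: A, B, C, E, F
Pot 2: 44 chips, eligible: A, C, E, F
Pot 3: 3 chips, eligible: A, C, E
Pot 4: 84 chips, eligible: C, E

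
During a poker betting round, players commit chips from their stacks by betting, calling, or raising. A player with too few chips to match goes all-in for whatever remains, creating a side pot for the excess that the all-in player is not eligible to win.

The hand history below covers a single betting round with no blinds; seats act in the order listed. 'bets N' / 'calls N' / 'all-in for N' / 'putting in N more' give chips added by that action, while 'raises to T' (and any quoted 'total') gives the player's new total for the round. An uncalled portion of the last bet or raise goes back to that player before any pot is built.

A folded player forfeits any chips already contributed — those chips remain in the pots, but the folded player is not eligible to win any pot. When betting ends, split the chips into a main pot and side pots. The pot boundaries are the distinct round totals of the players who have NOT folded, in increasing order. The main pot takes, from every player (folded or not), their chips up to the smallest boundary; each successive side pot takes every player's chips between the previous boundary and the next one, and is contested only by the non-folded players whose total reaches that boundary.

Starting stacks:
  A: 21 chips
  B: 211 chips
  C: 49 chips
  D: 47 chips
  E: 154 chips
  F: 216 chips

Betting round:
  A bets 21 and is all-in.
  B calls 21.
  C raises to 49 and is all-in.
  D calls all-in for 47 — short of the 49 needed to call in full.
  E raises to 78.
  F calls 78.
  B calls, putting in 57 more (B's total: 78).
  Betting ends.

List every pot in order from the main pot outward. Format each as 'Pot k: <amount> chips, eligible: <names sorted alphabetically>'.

Contributions: A=21, B=78, C=49, D=47, E=78, F=78
Pot levels (distinct totals of non-folded players): 21, 47, 49, 78
Layer 1-21: 21 each from A, B, C, D, E, F = 21*6 = 126 chips; eligible A, B, C, D, E, F
Layer 22-47: 26 each from B, C, D, E, F = 26*5 = 130 chips; eligible B, C, D, E, F
Layer 48-49: 2 each from B, C, E, F = 2*4 = 8 chips; eligible B, C, E, F
Layer 50-78: 29 each from B, E, F = 29*3 = 87 chips; eligible B, E, F

Pot 1: 126 chips, eligible: A, B, C, D, E, F
Pot 2: 130 chips, eligible: B, C, D, E, F
Pot 3: 8 chips, eligible: B, C, E, F
Pot 4: 87 chips, eligible: B, E, F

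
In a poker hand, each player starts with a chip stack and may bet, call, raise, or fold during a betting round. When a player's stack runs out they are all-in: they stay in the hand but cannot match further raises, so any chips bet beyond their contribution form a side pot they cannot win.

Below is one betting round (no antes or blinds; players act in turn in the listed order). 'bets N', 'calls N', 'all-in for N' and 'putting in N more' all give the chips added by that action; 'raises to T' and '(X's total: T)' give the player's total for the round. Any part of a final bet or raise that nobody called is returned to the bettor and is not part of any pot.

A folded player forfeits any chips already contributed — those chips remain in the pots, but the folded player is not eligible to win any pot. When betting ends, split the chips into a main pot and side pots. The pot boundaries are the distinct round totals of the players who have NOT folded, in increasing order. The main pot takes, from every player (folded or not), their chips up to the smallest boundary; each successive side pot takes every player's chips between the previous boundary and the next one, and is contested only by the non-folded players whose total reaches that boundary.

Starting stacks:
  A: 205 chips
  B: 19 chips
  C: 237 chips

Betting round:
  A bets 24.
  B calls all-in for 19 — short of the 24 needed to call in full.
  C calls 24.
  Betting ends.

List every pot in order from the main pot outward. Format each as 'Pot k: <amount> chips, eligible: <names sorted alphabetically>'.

Pot 1: 57 chips, eligible: A, B, C
Pot 2: 10 chips, eligible: A, C

Derivation:
Contributions: A=24, B=19, C=24
Pot levels (distinct totals of non-folded players): 19, 24
Layer 1-19: 19 each from A, B, C = 19*3 = 57 chips; eligible A, B, C
Layer 20-24: 5 each from A, C = 5*2 = 10 chips; eligible A, C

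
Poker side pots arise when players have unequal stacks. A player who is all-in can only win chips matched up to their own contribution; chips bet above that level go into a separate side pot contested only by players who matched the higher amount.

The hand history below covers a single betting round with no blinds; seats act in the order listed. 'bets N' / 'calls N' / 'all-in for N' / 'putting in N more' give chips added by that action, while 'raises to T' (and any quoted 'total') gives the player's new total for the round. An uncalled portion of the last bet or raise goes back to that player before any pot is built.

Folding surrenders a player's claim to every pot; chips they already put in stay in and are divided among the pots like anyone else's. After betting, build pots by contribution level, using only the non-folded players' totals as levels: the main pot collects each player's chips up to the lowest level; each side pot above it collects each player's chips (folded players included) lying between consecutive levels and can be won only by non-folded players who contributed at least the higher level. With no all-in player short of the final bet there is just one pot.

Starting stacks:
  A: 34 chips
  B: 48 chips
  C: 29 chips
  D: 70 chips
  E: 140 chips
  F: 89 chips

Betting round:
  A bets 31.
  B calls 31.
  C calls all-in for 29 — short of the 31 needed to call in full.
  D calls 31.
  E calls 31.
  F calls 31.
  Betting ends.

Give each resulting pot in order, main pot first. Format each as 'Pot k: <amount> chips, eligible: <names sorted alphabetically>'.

Contributions: A=31, B=31, C=29, D=31, E=31, F=31
Pot levels (distinct totals of non-folded players): 29, 31
Layer 1-29: 29 each from A, B, C, D, E, F = 29*6 = 174 chips; eligible A, B, C, D, E, F
Layer 30-31: 2 each from A, B, D, E, F = 2*5 = 10 chips; eligible A, B, D, E, F

Pot 1: 174 chips, eligible: A, B, C, D, E, F
Pot 2: 10 chips, eligible: A, B, D, E, F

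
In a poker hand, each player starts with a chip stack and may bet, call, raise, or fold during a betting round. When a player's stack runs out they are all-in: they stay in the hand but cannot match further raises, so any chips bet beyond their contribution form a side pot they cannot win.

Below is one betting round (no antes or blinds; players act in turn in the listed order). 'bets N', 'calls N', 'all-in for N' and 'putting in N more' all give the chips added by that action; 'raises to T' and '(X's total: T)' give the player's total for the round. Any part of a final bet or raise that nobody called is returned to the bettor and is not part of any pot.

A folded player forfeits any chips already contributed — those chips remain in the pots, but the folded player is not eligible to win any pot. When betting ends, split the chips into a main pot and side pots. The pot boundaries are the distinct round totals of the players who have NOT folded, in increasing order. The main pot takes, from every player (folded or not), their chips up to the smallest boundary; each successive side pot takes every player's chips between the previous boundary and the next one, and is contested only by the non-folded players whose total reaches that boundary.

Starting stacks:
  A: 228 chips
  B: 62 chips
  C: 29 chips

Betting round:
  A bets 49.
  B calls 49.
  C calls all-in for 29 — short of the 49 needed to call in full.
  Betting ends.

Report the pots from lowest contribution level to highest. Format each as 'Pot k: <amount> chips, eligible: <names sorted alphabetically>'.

Contributions: A=49, B=49, C=29
Pot levels (distinct totals of non-folded players): 29, 49
Layer 1-29: 29 each from A, B, C = 29*3 = 87 chips; eligible A, B, C
Layer 30-49: 20 each from A, B = 20*2 = 40 chips; eligible A, B

Pot 1: 87 chips, eligible: A, B, C
Pot 2: 40 chips, eligible: A, B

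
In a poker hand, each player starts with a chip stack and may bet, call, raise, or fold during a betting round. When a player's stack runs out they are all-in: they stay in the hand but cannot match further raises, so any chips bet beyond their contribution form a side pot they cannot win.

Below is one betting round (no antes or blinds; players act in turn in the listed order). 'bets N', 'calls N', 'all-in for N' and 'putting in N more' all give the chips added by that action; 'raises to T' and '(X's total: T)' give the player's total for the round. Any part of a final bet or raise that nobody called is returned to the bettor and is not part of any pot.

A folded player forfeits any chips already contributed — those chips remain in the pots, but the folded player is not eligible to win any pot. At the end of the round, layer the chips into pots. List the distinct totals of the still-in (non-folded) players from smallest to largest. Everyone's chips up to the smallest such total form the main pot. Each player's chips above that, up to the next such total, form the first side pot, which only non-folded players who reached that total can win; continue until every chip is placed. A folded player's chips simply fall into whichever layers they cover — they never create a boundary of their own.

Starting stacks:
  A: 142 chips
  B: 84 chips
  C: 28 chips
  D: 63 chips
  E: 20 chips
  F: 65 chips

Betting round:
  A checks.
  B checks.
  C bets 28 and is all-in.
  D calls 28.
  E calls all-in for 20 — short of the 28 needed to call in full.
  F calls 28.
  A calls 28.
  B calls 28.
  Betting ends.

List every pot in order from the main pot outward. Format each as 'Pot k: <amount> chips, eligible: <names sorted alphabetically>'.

Contributions: A=28, B=28, C=28, D=28, E=20, F=28
Pot levels (distinct totals of non-folded players): 20, 28
Layer 1-20: 20 each from A, B, C, D, E, F = 20*6 = 120 chips; eligible A, B, C, D, E, F
Layer 21-28: 8 each from A, B, C, D, F = 8*5 = 40 chips; eligible A, B, C, D, F

Pot 1: 120 chips, eligible: A, B, C, D, E, F
Pot 2: 40 chips, eligible: A, B, C, D, F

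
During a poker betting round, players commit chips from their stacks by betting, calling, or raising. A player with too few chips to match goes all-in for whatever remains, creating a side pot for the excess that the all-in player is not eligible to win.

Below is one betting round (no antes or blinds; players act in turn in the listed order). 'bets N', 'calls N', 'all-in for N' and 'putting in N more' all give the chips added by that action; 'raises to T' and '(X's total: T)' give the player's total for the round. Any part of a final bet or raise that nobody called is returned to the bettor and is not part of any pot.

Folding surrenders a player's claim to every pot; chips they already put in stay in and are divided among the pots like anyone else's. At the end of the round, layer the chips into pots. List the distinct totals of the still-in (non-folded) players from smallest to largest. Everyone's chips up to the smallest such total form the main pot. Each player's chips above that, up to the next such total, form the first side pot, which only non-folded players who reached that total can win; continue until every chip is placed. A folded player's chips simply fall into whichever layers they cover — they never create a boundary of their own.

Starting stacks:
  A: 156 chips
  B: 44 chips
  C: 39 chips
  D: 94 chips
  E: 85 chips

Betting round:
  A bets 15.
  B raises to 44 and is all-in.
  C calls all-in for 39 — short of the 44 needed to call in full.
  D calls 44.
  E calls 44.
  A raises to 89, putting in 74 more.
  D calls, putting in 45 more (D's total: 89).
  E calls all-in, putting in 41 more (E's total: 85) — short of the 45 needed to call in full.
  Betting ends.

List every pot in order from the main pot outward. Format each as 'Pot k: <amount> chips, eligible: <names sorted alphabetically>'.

Pot 1: 195 chips, eligible: A, B, C, D, E
Pot 2: 20 chips, eligible: A, B, D, E
Pot 3: 123 chips, eligible: A, D, E
Pot 4: 8 chips, eligible: A, D

Derivation:
Contributions: A=89, B=44, C=39, D=89, E=85
Pot levels (distinct totals of non-folded players): 39, 44, 85, 89
Layer 1-39: 39 each from A, B, C, D, E = 39*5 = 195 chips; eligible A, B, C, D, E
Layer 40-44: 5 each from A, B, D, E = 5*4 = 20 chips; eligible A, B, D, E
Layer 45-85: 41 each from A, D, E = 41*3 = 123 chips; eligible A, D, E
Layer 86-89: 4 each from A, D = 4*2 = 8 chips; eligible A, D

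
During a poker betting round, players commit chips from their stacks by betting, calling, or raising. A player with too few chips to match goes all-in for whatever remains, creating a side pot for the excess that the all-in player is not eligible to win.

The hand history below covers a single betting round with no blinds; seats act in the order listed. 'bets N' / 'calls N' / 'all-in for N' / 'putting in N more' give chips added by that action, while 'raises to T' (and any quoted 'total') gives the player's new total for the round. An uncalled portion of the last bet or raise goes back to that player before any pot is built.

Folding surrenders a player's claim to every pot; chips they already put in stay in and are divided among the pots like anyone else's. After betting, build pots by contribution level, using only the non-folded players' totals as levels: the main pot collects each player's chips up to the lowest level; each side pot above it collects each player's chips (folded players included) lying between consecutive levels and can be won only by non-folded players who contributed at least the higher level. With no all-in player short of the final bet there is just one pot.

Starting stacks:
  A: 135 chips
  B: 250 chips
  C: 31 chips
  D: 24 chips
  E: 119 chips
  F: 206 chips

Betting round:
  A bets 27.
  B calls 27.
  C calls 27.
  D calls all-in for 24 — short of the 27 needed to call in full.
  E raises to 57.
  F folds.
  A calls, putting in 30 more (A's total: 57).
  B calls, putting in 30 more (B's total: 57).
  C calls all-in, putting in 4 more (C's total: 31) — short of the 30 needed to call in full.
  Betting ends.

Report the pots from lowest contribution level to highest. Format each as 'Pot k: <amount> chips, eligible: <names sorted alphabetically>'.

Pot 1: 120 chips, eligible: A, B, C, D, E
Pot 2: 28 chips, eligible: A, B, C, E
Pot 3: 78 chips, eligible: A, B, E

Derivation:
Contributions: A=57, B=57, C=31, D=24, E=57
Folded: F
Pot levels (distinct totals of non-folded players): 24, 31, 57
Layer 1-24: 24 each from A, B, C, D, E = 24*5 = 120 chips; eligible A, B, C, D, E
Layer 25-31: 7 each from A, B, C, E = 7*4 = 28 chips; eligible A, B, C, E
Layer 32-57: 26 each from A, B, E = 26*3 = 78 chips; eligible A, B, E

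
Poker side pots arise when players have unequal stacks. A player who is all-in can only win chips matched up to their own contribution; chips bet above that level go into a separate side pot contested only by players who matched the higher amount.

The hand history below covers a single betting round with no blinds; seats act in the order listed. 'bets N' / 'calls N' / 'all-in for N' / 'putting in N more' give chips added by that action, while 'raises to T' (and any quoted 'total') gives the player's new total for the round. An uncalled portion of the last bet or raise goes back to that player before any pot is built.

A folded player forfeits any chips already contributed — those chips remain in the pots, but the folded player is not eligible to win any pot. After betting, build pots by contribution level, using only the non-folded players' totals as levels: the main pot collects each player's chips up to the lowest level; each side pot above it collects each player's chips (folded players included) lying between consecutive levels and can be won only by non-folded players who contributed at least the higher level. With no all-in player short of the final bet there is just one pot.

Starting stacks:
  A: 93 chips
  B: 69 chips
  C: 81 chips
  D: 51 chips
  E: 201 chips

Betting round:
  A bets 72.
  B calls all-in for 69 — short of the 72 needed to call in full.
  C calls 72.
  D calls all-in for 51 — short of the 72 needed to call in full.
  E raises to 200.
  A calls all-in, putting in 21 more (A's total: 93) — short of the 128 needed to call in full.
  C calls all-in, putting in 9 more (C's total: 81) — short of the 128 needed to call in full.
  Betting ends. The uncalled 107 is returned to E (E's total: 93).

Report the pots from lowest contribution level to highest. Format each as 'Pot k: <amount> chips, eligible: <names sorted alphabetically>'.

Contributions (after 107 returned to E): A=93, B=69, C=81, D=51, E=93
Pot levels (distinct totals of non-folded players): 51, 69, 81, 93
Layer 1-51: 51 each from A, B, C, D, E = 51*5 = 255 chips; eligible A, B, C, D, E
Layer 52-69: 18 each from A, B, C, E = 18*4 = 72 chips; eligible A, B, C, E
Layer 70-81: 12 each from A, C, E = 12*3 = 36 chips; eligible A, C, E
Layer 82-93: 12 each from A, E = 12*2 = 24 chips; eligible A, E

Pot 1: 255 chips, eligible: A, B, C, D, E
Pot 2: 72 chips, eligible: A, B, C, E
Pot 3: 36 chips, eligible: A, C, E
Pot 4: 24 chips, eligible: A, E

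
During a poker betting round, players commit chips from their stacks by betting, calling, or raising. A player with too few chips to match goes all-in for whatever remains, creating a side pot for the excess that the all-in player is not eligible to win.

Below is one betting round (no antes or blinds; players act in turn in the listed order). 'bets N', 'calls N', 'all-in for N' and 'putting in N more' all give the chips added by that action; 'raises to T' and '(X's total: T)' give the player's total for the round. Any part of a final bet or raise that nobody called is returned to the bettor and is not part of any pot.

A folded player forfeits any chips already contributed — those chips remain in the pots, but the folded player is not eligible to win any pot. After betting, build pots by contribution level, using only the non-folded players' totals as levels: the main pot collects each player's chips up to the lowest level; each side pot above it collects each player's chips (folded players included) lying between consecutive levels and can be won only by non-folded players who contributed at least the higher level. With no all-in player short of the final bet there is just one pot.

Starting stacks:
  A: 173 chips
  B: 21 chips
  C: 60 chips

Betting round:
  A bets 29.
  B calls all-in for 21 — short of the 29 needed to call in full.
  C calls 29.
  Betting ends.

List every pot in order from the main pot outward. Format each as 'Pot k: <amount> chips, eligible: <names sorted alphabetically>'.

Pot 1: 63 chips, eligible: A, B, C
Pot 2: 16 chips, eligible: A, C

Derivation:
Contributions: A=29, B=21, C=29
Pot levels (distinct totals of non-folded players): 21, 29
Layer 1-21: 21 each from A, B, C = 21*3 = 63 chips; eligible A, B, C
Layer 22-29: 8 each from A, C = 8*2 = 16 chips; eligible A, C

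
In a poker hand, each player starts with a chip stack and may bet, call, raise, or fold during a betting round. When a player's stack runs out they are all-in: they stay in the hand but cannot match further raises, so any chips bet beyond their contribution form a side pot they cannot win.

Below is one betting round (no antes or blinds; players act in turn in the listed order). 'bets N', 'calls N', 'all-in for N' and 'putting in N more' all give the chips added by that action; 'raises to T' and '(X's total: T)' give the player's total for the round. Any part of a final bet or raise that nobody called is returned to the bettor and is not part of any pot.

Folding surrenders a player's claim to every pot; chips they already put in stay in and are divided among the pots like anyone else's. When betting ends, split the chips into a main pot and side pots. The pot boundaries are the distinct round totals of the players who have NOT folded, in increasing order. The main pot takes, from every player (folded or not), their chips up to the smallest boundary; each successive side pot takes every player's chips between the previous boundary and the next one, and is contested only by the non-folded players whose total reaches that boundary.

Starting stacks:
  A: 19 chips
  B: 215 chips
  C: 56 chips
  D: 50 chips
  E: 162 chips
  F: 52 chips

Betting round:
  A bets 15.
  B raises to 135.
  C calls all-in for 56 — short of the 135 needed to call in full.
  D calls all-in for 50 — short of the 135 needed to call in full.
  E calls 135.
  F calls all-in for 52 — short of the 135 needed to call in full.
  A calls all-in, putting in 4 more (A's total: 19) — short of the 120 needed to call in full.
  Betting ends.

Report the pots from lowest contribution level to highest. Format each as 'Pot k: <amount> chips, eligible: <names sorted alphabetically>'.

Pot 1: 114 chips, eligible: A, B, C, D, E, F
Pot 2: 155 chips, eligible: B, C, D, E, F
Pot 3: 8 chips, eligible: B, C, E, F
Pot 4: 12 chips, eligible: B, C, E
Pot 5: 158 chips, eligible: B, E

Derivation:
Contributions: A=19, B=135, C=56, D=50, E=135, F=52
Pot levels (distinct totals of non-folded players): 19, 50, 52, 56, 135
Layer 1-19: 19 each from A, B, C, D, E, F = 19*6 = 114 chips; eligible A, B, C, D, E, F
Layer 20-50: 31 each from B, C, D, E, F = 31*5 = 155 chips; eligible B, C, D, E, F
Layer 51-52: 2 each from B, C, E, F = 2*4 = 8 chips; eligible B, C, E, F
Layer 53-56: 4 each from B, C, E = 4*3 = 12 chips; eligible B, C, E
Layer 57-135: 79 each from B, E = 79*2 = 158 chips; eligible B, E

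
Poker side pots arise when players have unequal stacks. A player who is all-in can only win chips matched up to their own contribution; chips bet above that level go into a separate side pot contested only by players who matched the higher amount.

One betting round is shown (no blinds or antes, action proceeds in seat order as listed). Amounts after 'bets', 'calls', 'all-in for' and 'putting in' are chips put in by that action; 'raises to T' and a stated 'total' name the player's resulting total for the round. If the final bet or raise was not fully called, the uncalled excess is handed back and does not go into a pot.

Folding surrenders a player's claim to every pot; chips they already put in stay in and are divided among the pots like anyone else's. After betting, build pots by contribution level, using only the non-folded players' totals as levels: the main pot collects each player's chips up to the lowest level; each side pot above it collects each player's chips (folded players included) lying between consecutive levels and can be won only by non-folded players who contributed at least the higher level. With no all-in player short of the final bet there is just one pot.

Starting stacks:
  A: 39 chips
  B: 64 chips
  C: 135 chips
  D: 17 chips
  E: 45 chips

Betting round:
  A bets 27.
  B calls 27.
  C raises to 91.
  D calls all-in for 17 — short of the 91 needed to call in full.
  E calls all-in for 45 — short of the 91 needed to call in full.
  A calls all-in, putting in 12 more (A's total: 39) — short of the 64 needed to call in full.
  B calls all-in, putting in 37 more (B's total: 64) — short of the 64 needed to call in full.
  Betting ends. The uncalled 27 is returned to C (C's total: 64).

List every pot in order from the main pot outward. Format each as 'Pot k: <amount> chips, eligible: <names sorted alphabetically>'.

Contributions (after 27 returned to C): A=39, B=64, C=64, D=17, E=45
Pot levels (distinct totals of non-folded players): 17, 39, 45, 64
Layer 1-17: 17 each from A, B, C, D, E = 17*5 = 85 chips; eligible A, B, C, D, E
Layer 18-39: 22 each from A, B, C, E = 22*4 = 88 chips; eligible A, B, C, E
Layer 40-45: 6 each from B, C, E = 6*3 = 18 chips; eligible B, C, E
Layer 46-64: 19 each from B, C = 19*2 = 38 chips; eligible B, C

Pot 1: 85 chips, eligible: A, B, C, D, E
Pot 2: 88 chips, eligible: A, B, C, E
Pot 3: 18 chips, eligible: B, C, E
Pot 4: 38 chips, eligible: B, C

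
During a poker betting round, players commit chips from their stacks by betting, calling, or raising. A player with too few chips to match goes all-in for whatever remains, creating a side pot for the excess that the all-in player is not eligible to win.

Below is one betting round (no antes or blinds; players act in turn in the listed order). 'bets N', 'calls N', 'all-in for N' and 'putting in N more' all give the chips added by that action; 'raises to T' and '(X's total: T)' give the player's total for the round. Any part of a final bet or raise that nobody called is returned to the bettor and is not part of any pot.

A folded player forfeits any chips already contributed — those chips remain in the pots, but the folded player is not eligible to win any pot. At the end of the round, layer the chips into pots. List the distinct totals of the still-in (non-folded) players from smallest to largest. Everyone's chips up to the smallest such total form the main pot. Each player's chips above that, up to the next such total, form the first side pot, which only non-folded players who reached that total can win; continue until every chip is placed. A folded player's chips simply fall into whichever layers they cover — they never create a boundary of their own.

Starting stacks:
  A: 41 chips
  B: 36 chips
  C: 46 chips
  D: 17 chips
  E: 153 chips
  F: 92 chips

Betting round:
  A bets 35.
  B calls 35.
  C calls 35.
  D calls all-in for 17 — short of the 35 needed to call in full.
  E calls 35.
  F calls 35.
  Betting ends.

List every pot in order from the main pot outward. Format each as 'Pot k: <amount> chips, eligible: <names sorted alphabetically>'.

Contributions: A=35, B=35, C=35, D=17, E=35, F=35
Pot levels (distinct totals of non-folded players): 17, 35
Layer 1-17: 17 each from A, B, C, D, E, F = 17*6 = 102 chips; eligible A, B, C, D, E, F
Layer 18-35: 18 each from A, B, C, E, F = 18*5 = 90 chips; eligible A, B, C, E, F

Pot 1: 102 chips, eligible: A, B, C, D, E, F
Pot 2: 90 chips, eligible: A, B, C, E, F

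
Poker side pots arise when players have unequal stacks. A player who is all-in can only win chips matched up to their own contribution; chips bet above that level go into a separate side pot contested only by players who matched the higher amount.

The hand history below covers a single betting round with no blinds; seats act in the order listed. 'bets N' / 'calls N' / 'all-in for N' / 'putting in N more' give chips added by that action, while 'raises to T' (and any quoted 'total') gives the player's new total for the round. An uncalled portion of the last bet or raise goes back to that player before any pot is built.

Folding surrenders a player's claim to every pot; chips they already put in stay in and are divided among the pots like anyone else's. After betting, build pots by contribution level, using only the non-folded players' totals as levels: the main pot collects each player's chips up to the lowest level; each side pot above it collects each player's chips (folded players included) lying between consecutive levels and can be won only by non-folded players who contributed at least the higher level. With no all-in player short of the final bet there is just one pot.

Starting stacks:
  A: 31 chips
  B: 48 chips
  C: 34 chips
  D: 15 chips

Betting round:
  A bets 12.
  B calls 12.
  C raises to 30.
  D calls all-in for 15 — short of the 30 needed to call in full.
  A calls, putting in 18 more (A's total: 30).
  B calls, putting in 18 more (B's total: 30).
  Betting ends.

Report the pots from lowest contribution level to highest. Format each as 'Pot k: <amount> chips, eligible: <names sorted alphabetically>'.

Pot 1: 60 chips, eligible: A, B, C, D
Pot 2: 45 chips, eligible: A, B, C

Derivation:
Contributions: A=30, B=30, C=30, D=15
Pot levels (distinct totals of non-folded players): 15, 30
Layer 1-15: 15 each from A, B, C, D = 15*4 = 60 chips; eligible A, B, C, D
Layer 16-30: 15 each from A, B, C = 15*3 = 45 chips; eligible A, B, C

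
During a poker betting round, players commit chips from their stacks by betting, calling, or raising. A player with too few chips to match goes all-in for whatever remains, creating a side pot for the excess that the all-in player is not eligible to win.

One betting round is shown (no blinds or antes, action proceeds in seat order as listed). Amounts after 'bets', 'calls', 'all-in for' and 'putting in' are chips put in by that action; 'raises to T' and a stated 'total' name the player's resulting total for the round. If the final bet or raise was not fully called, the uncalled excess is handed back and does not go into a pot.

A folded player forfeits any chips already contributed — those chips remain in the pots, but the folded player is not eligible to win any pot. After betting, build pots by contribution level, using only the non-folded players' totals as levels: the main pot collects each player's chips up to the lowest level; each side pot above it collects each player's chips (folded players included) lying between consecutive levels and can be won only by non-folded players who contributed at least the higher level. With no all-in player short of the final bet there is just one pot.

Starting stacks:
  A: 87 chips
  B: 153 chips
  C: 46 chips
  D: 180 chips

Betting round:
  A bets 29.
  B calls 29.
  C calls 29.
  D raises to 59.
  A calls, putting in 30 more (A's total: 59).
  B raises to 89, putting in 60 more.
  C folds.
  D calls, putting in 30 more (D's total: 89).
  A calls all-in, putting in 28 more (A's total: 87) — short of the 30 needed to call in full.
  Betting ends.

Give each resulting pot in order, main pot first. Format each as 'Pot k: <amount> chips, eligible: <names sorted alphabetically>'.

Contributions: A=87, B=89, C=29, D=89
Folded: C
Pot levels (distinct totals of non-folded players): 87, 89
Layer 1-87: A 87 + B 87 + C 29 + D 87 = 290 chips; eligible A, B, D
Layer 88-89: 2 each from B, D = 2*2 = 4 chips; eligible B, D

Pot 1: 290 chips, eligible: A, B, D
Pot 2: 4 chips, eligible: B, D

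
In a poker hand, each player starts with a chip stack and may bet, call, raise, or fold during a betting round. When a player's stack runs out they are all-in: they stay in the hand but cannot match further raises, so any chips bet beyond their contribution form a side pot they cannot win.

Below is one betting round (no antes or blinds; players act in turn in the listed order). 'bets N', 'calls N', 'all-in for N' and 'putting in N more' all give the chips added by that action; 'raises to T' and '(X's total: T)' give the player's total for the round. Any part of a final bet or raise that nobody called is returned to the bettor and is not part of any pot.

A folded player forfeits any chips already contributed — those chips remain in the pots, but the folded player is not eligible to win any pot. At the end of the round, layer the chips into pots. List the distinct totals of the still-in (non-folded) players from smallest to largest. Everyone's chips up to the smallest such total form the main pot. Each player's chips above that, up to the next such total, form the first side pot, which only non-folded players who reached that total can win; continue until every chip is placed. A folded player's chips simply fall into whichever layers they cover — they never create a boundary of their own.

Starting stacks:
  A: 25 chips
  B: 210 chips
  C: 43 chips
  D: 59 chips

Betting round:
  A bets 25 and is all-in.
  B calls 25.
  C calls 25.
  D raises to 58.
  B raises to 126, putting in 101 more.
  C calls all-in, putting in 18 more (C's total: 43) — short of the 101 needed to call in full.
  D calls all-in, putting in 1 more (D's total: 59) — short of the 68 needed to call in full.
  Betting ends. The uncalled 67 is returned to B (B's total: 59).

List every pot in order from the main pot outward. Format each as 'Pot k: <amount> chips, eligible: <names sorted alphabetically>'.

Pot 1: 100 chips, eligible: A, B, C, D
Pot 2: 54 chips, eligible: B, C, D
Pot 3: 32 chips, eligible: B, D

Derivation:
Contributions (after 67 returned to B): A=25, B=59, C=43, D=59
Pot levels (distinct totals of non-folded players): 25, 43, 59
Layer 1-25: 25 each from A, B, C, D = 25*4 = 100 chips; eligible A, B, C, D
Layer 26-43: 18 each from B, C, D = 18*3 = 54 chips; eligible B, C, D
Layer 44-59: 16 each from B, D = 16*2 = 32 chips; eligible B, D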